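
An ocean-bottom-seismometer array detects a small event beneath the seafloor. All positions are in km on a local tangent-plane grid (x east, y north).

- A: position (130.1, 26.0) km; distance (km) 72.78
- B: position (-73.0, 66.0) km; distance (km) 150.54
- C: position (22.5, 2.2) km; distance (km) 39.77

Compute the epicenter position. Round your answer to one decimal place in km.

Circle about each station: (x − 130.1)² + (y − 26.0)² = 72.78²; (x + 73.0)² + (y − 66.0)² = 150.54²; (x − 22.5)² + (y − 2.2)² = 39.77².
Subtracting pairs of circle equations eliminates x²+y² and gives linear equations (the radical axes):
-406.2 x + 80.0 y = -25282.37
-215.2 x − 47.6 y = -13375.64
Solving the 2×2 system: x ≈ 62.2, y ≈ -0.2 km.
Check against A (with the unrounded x, y): √((x − 130.1)²+(y − 26.0)²) = 72.78 ≈ 72.78 km. ✓

x ≈ 62.2 km, y ≈ -0.2 km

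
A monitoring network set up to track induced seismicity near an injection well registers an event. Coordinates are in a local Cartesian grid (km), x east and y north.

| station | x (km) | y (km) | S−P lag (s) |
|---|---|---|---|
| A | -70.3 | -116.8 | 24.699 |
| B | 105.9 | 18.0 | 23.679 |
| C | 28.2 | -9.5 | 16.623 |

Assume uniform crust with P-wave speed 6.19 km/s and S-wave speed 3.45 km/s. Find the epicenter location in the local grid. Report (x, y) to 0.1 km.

-69.4 km east, 75.7 km north

Distance from S−P lag: d = Δt · v_P v_S / (v_P − v_S) = Δt · (6.19·3.45)/(6.19−3.45) ≈ 7.7940·Δt.
So d_A = 192.50, d_B = 184.55, d_C = 129.56 km.
Circle about each station: (x + 70.3)² + (y + 116.8)² = 192.50²; (x − 105.9)² + (y − 18.0)² = 184.55²; (x − 28.2)² + (y + 9.5)² = 129.56².
Subtracting pairs of circle equations eliminates x²+y² and gives linear equations (the radical axes):
352.4 x + 269.6 y = -4047.97
197.0 x + 214.6 y = 2571.62
Solving the 2×2 system: x ≈ -69.4, y ≈ 75.7 km.
Check against A (with the unrounded x, y): √((x + 70.3)²+(y + 116.8)²) = 192.48 ≈ 192.50 km. ✓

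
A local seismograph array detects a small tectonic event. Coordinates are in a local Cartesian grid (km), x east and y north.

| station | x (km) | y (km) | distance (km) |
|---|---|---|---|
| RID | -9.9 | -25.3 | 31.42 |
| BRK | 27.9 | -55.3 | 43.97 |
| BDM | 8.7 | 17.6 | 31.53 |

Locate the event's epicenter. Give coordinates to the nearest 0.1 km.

Circle about each station: (x + 9.9)² + (y + 25.3)² = 31.42²; (x − 27.9)² + (y + 55.3)² = 43.97²; (x − 8.7)² + (y − 17.6)² = 31.53².
Subtracting pairs of circle equations eliminates x²+y² and gives linear equations (the radical axes):
75.6 x − 60.0 y = 2152.26
37.2 x + 85.8 y = -359.57
Solving the 2×2 system: x ≈ 18.7, y ≈ -12.3 km.

(18.7, -12.3)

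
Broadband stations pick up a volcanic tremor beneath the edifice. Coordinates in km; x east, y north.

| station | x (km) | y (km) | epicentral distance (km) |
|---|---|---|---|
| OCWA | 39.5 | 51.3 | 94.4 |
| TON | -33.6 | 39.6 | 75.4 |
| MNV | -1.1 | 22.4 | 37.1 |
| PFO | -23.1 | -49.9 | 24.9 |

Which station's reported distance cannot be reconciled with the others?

Solve using three stations at a time. Using OCWA, TON, PFO (subtract circle equations pairwise → linear system) gives (x, y) ≈ (-6.9, -30.9).
Distances from that point to each station vs reported:
  OCWA: calculated 94.4 vs reported 94.4 → residual 0.0 km
  TON: calculated 75.4 vs reported 75.4 → residual 0.0 km
  MNV: calculated 53.6 vs reported 37.1 → residual 16.5 km
  PFO: calculated 25.0 vs reported 24.9 → residual 0.1 km
OCWA, TON, PFO are mutually consistent (residuals ≈ 0); MNV is off by 16.5 km.

MNV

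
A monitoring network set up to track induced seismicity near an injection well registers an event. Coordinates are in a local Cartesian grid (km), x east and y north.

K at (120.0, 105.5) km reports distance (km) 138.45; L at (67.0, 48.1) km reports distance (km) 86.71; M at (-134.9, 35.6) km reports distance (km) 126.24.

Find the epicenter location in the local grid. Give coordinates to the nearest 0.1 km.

Circle about each station: (x − 120.0)² + (y − 105.5)² = 138.45²; (x − 67.0)² + (y − 48.1)² = 86.71²; (x + 134.9)² + (y − 35.6)² = 126.24².
Subtracting the K equation from the L and M equations removes the quadratic terms:
-106.0 x − 114.8 y = -7077.86
-509.8 x − 139.8 y = -2833.02
Solving the 2×2 system: x ≈ -15.2, y ≈ 75.7 km.
Check against K (with the unrounded x, y): √((x − 120.0)²+(y − 105.5)²) = 138.45 ≈ 138.45 km. ✓

x ≈ -15.2 km, y ≈ 75.7 km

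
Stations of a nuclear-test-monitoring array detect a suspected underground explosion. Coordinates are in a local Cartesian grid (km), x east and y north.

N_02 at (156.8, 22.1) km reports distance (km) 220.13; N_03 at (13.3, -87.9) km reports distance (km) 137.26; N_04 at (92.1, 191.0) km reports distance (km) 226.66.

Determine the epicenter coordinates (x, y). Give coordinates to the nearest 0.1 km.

Circle about each station: (x − 156.8)² + (y − 22.1)² = 220.13²; (x − 13.3)² + (y + 87.9)² = 137.26²; (x − 92.1)² + (y − 191.0)² = 226.66².
Subtracting pairs of circle equations eliminates x²+y² and gives linear equations (the radical axes):
-287.0 x − 220.0 y = 12445.56
-129.4 x + 337.8 y = 16971.22
Solving the 2×2 system: x ≈ -63.3, y ≈ 26.0 km.

x ≈ -63.3 km, y ≈ 26.0 km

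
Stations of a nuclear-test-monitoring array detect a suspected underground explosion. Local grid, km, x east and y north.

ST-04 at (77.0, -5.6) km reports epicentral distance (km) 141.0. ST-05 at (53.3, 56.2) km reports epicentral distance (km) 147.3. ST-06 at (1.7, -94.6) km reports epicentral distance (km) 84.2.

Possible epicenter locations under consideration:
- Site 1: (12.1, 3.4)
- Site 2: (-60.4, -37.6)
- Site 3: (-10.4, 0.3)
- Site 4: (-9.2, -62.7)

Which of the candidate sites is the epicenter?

Site 2

For each candidate, compare |candidate − station| to the reported distance:
Site 1: residuals ST-04 75.5, ST-05 80.3, ST-06 14.4 → max 80.3 km
Site 2: residuals ST-04 0.1, ST-05 0.1, ST-06 0.1 → max 0.1 km
Site 3: residuals ST-04 53.4, ST-05 62.6, ST-06 11.5 → max 62.6 km
Site 4: residuals ST-04 37.6, ST-05 13.0, ST-06 50.5 → max 50.5 km
Only Site 2 has all residuals ≈ 0.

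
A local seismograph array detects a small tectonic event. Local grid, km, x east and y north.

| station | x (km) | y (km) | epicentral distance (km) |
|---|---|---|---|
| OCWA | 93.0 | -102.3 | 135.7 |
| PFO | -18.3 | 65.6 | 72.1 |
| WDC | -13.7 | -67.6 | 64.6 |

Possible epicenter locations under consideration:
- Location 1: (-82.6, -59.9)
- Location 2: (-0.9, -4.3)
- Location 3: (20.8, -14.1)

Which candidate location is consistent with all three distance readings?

For each candidate, compare |candidate − station| to the reported distance:
Location 1: residuals OCWA 44.9, PFO 68.9, WDC 4.7 → max 68.9 km
Location 2: residuals OCWA 0.0, PFO 0.1, WDC 0.0 → max 0.1 km
Location 3: residuals OCWA 21.7, PFO 16.7, WDC 0.9 → max 21.7 km
Only Location 2 has all residuals ≈ 0.

Location 2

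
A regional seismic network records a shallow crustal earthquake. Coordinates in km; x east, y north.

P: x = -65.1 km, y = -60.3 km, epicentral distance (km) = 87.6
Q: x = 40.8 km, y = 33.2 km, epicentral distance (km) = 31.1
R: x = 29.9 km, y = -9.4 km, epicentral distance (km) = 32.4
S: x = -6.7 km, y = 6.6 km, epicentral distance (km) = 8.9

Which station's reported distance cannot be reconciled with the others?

Solve using three stations at a time. Using P, R, S (subtract circle equations pairwise → linear system) gives (x, y) ≈ (-1.2, -0.4).
Distances from that point to each station vs reported:
  P: calculated 87.6 vs reported 87.6 → residual 0.0 km
  Q: calculated 53.8 vs reported 31.1 → residual 22.7 km
  R: calculated 32.4 vs reported 32.4 → residual 0.0 km
  S: calculated 8.9 vs reported 8.9 → residual 0.0 km
P, R, S are mutually consistent (residuals ≈ 0); Q is off by 22.7 km.

Q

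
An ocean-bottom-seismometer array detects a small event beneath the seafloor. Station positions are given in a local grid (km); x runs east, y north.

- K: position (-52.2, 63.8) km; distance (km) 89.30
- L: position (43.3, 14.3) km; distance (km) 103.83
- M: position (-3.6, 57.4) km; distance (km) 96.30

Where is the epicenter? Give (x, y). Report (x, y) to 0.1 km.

-52.6 km east, -25.5 km north

Circle about each station: (x + 52.2)² + (y − 63.8)² = 89.30²; (x − 43.3)² + (y − 14.3)² = 103.83²; (x + 3.6)² + (y − 57.4)² = 96.30².
Subtracting the K equation from the L and M equations removes the quadratic terms:
191.0 x − 99.0 y = -7522.08
97.2 x − 12.8 y = -4786.76
Solving the 2×2 system: x ≈ -52.6, y ≈ -25.5 km.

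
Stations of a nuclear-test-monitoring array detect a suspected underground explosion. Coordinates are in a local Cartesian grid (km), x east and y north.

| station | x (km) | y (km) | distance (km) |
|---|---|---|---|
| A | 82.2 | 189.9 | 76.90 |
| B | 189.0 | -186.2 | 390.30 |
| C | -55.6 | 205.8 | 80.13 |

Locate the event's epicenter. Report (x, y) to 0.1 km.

Circle about each station: (x − 82.2)² + (y − 189.9)² = 76.90²; (x − 189.0)² + (y + 186.2)² = 390.30²; (x + 55.6)² + (y − 205.8)² = 80.13².
Subtracting pairs of circle equations eliminates x²+y² and gives linear equations (the radical axes):
213.6 x − 752.2 y = -118847.89
-275.6 x + 31.8 y = 2118.94
Solving the 2×2 system: x ≈ 10.9, y ≈ 161.1 km.

10.9 km east, 161.1 km north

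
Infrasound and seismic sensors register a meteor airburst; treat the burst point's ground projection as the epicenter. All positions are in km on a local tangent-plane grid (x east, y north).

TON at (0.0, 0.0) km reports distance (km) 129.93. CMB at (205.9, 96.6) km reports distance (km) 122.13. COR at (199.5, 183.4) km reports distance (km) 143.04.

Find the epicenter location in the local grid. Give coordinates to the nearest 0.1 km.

(83.8, 99.3)

Circle about each station: x² + y² = 129.93²; (x − 205.9)² + (y − 96.6)² = 122.13²; (x − 199.5)² + (y − 183.4)² = 143.04².
Subtracting the TON equation from the CMB and COR equations removes the quadratic terms:
411.8 x + 193.2 y = 53692.44
399.0 x + 366.8 y = 69857.17
Solving the 2×2 system: x ≈ 83.8, y ≈ 99.3 km.
Check against TON (with the unrounded x, y): √(x²+y²) = 129.93 ≈ 129.93 km. ✓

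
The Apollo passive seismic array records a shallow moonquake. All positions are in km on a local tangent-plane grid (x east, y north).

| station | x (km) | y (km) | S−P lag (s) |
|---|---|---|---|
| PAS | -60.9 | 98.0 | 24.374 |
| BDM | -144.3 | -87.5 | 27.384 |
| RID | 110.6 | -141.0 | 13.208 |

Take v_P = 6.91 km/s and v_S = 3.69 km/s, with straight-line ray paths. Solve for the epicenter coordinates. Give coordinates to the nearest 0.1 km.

Distance from S−P lag: d = Δt · v_P v_S / (v_P − v_S) = Δt · (6.91·3.69)/(6.91−3.69) ≈ 7.9186·Δt.
So d_PAS = 193.01, d_BDM = 216.84, d_RID = 104.59 km.
Circle about each station: (x + 60.9)² + (y − 98.0)² = 193.01²; (x + 144.3)² + (y + 87.5)² = 216.84²; (x − 110.6)² + (y + 141.0)² = 104.59².
Subtracting pairs of circle equations eliminates x²+y² and gives linear equations (the radical axes):
-166.8 x − 371.0 y = 5399.20
343.0 x − 478.0 y = 45114.34
Solving the 2×2 system: x ≈ 68.4, y ≈ -45.3 km.
Check against PAS (with the unrounded x, y): √((x + 60.9)²+(y − 98.0)²) = 193.01 ≈ 193.01 km. ✓

(68.4, -45.3)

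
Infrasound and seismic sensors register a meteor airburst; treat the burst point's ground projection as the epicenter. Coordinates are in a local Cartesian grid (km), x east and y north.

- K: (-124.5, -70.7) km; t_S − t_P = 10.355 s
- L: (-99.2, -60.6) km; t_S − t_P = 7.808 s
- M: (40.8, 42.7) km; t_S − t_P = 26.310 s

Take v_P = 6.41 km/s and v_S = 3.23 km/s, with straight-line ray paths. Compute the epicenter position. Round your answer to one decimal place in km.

Distance from S−P lag: d = Δt · v_P v_S / (v_P − v_S) = Δt · (6.41·3.23)/(6.41−3.23) ≈ 6.5108·Δt.
So d_K = 67.42, d_L = 50.84, d_M = 171.30 km.
Circle about each station: (x + 124.5)² + (y + 70.7)² = 67.42²; (x + 99.2)² + (y + 60.6)² = 50.84²; (x − 40.8)² + (y − 42.7)² = 171.30².
Subtracting the K equation from the L and M equations removes the quadratic terms:
50.6 x + 20.2 y = -5024.99
330.6 x + 226.8 y = -41809.04
Solving the 2×2 system: x ≈ -61.5, y ≈ -94.7 km.
Check against K (with the unrounded x, y): √((x + 124.5)²+(y + 70.7)²) = 67.40 ≈ 67.42 km. ✓

(-61.5, -94.7)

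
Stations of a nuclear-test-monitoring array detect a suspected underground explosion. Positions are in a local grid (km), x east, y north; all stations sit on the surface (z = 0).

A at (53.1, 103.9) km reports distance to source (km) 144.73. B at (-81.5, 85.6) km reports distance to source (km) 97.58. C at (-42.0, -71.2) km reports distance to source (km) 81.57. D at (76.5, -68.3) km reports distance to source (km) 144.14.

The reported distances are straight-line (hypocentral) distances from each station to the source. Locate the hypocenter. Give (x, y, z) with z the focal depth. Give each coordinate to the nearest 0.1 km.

(-44.1, 2.5, 34.9)

Each station gives a sphere (x−x_i)² + (y−y_i)² + z² = d_i² (stations at z=0).
Subtracting the A sphere from B and C: z² cancels, leaving linear equations in x and y:
-269.2 x − 36.6 y = 11779.71
-190.2 x − 350.2 y = 7511.73
Solving: x ≈ -44.098, y ≈ 2.501 km (keep extra digits for the depth step; rounded: -44.1, 2.5).
Then from the A sphere: z² = 144.73² − (x − 53.1)² − (y − 103.9)² with x = -44.098, y = 2.501, so z ≈ 34.894 ≈ 34.9 km.
Check against D (with the unrounded solution): distance 144.13 ≈ 144.14 km. ✓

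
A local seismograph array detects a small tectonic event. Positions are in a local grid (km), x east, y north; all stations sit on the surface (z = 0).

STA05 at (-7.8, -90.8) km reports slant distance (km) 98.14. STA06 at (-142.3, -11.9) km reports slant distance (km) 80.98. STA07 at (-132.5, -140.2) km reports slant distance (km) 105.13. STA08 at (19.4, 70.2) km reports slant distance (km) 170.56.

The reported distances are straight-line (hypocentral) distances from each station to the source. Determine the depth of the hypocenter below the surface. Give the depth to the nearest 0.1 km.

z ≈ 42.7 km

Each station gives a sphere (x−x_i)² + (y−y_i)² + z² = d_i² (stations at z=0).
Subtracting the STA05 sphere from STA06 and STA07: z² cancels, leaving linear equations in x and y:
-269.0 x + 157.8 y = 15159.12
-249.4 x − 98.8 y = 27485.95
Solving: x ≈ -88.500, y ≈ -54.799 km (keep extra digits for the depth step; rounded: -88.5, -54.8).
Then from the STA05 sphere: z² = 98.14² − (x + 7.8)² − (y + 90.8)² with x = -88.500, y = -54.799, so z ≈ 42.695 ≈ 42.7 km.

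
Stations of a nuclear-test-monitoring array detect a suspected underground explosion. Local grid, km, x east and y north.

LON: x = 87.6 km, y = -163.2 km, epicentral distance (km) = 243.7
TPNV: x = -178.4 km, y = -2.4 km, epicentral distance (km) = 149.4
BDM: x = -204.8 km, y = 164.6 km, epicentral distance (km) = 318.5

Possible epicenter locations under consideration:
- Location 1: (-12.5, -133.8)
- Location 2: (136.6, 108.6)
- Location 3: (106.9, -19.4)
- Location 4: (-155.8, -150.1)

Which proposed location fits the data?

Location 4

For each candidate, compare |candidate − station| to the reported distance:
Location 1: residuals LON 139.4, TPNV 62.2, BDM 36.5 → max 139.4 km
Location 2: residuals LON 32.5, TPNV 184.6, BDM 27.5 → max 184.6 km
Location 3: residuals LON 98.6, TPNV 136.4, BDM 43.5 → max 136.4 km
Location 4: residuals LON 0.1, TPNV 0.0, BDM 0.0 → max 0.1 km
Only Location 4 has all residuals ≈ 0.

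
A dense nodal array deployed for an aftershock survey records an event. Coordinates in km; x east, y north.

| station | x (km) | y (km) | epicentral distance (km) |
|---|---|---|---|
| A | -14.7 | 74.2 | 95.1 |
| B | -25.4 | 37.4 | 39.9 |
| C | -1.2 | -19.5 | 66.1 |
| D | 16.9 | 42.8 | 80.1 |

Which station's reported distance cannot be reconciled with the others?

A

Solve using three stations at a time. Using B, C, D (subtract circle equations pairwise → linear system) gives (x, y) ≈ (-58.0, 14.3).
Distances from that point to each station vs reported:
  A: calculated 73.9 vs reported 95.1 → residual 21.2 km
  B: calculated 39.9 vs reported 39.9 → residual 0.0 km
  C: calculated 66.1 vs reported 66.1 → residual 0.0 km
  D: calculated 80.1 vs reported 80.1 → residual 0.0 km
B, C, D are mutually consistent (residuals ≈ 0); A is off by 21.2 km.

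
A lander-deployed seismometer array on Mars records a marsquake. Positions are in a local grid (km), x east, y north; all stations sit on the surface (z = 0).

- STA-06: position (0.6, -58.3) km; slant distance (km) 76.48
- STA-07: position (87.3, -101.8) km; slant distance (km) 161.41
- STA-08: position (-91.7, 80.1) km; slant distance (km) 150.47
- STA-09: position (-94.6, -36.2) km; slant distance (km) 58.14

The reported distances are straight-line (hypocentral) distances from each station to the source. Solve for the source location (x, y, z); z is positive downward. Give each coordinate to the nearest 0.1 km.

Each station gives a sphere (x−x_i)² + (y−y_i)² + z² = d_i² (stations at z=0).
Subtracting the STA-06 sphere from STA-07 and STA-08: z² cancels, leaving linear equations in x and y:
173.4 x − 87.0 y = -5618.72
-184.6 x + 276.8 y = -5366.38
Solving: x ≈ -63.317, y ≈ -61.614 km (keep extra digits for the depth step; rounded: -63.3, -61.6).
Then from the STA-06 sphere: z² = 76.48² − (x − 0.6)² − (y + 58.3)² with x = -63.317, y = -61.614, so z ≈ 41.867 ≈ 41.9 km.

(-63.3, -61.6, 41.9)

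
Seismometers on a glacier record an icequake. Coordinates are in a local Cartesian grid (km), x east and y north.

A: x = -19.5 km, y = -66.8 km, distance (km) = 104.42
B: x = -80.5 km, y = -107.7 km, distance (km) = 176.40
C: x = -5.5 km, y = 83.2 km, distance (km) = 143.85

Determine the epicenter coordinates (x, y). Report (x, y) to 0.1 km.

79.3 km east, -33.0 km north

Circle about each station: (x + 19.5)² + (y + 66.8)² = 104.42²; (x + 80.5)² + (y + 107.7)² = 176.40²; (x + 5.5)² + (y − 83.2)² = 143.85².
Subtracting pairs of circle equations eliminates x²+y² and gives linear equations (the radical axes):
-122.0 x − 81.8 y = -6976.37
28.0 x + 300.0 y = -7679.29
Solving the 2×2 system: x ≈ 79.3, y ≈ -33.0 km.
Check against A (with the unrounded x, y): √((x + 19.5)²+(y + 66.8)²) = 104.43 ≈ 104.42 km. ✓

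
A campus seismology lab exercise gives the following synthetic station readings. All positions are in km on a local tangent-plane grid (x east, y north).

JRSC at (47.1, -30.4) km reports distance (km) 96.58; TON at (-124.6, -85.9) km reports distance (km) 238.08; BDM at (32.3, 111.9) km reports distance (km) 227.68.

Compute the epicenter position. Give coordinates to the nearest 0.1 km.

Circle about each station: (x − 47.1)² + (y + 30.4)² = 96.58²; (x + 124.6)² + (y + 85.9)² = 238.08²; (x − 32.3)² + (y − 111.9)² = 227.68².
Subtracting pairs of circle equations eliminates x²+y² and gives linear equations (the radical axes):
-343.4 x − 111.0 y = -27592.99
-29.6 x + 284.6 y = -32088.16
Solving the 2×2 system: x ≈ 113.0, y ≈ -101.0 km.
Check against JRSC (with the unrounded x, y): √((x − 47.1)²+(y + 30.4)²) = 96.57 ≈ 96.58 km. ✓

(113.0, -101.0)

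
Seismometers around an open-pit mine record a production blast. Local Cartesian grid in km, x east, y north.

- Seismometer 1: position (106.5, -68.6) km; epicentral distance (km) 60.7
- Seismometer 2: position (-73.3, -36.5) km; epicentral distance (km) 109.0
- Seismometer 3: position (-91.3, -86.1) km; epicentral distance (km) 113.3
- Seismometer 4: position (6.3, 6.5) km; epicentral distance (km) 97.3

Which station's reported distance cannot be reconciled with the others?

Solve using three stations at a time. Using Seismometer 2, Seismometer 3, Seismometer 4 (subtract circle equations pairwise → linear system) gives (x, y) ≈ (21.9, -89.5).
Distances from that point to each station vs reported:
  Seismometer 1: calculated 87.1 vs reported 60.7 → residual 26.4 km
  Seismometer 2: calculated 108.9 vs reported 109.0 → residual 0.1 km
  Seismometer 3: calculated 113.2 vs reported 113.3 → residual 0.1 km
  Seismometer 4: calculated 97.2 vs reported 97.3 → residual 0.1 km
Seismometer 2, Seismometer 3, Seismometer 4 are mutually consistent (residuals ≈ 0); Seismometer 1 is off by 26.4 km.

Seismometer 1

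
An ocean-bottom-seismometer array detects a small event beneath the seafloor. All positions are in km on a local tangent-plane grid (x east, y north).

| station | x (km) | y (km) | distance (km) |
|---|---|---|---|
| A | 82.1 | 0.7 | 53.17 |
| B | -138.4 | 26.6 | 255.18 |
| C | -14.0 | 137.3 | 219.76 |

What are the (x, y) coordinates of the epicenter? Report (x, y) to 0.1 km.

Circle about each station: (x − 82.1)² + (y − 0.7)² = 53.17²; (x + 138.4)² + (y − 26.6)² = 255.18²; (x + 14.0)² + (y − 137.3)² = 219.76².
Subtracting pairs of circle equations eliminates x²+y² and gives linear equations (the radical axes):
-441.0 x + 51.8 y = -49168.56
-192.2 x + 273.2 y = -33161.02
Solving the 2×2 system: x ≈ 106.0, y ≈ -46.8 km.
Check against A (with the unrounded x, y): √((x − 82.1)²+(y − 0.7)²) = 53.18 ≈ 53.17 km. ✓

106.0 km east, -46.8 km north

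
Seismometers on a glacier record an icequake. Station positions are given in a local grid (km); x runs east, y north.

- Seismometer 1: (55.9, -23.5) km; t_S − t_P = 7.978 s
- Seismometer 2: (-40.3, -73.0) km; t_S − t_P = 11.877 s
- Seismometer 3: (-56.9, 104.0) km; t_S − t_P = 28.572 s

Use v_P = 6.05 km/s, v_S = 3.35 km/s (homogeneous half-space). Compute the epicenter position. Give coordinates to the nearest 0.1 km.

Distance from S−P lag: d = Δt · v_P v_S / (v_P − v_S) = Δt · (6.05·3.35)/(6.05−3.35) ≈ 7.5065·Δt.
So d_Seismometer 1 = 59.89, d_Seismometer 2 = 89.15, d_Seismometer 3 = 214.48 km.
Circle about each station: (x − 55.9)² + (y + 23.5)² = 59.89²; (x + 40.3)² + (y + 73.0)² = 89.15²; (x + 56.9)² + (y − 104.0)² = 214.48².
Subtracting the Seismometer 1 equation from the Seismometer 2 and Seismometer 3 equations removes the quadratic terms:
-192.4 x − 99.0 y = -1084.88
-225.6 x + 255.0 y = -32038.31
Solving the 2×2 system: x ≈ 48.3, y ≈ -82.9 km.

x ≈ 48.3 km, y ≈ -82.9 km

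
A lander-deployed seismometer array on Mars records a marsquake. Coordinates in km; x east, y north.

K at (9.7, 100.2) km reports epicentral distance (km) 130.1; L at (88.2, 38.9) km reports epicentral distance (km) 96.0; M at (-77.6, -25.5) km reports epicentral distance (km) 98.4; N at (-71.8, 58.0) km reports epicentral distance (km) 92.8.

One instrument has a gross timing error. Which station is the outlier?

Solve using three stations at a time. Using K, L, M (subtract circle equations pairwise → linear system) gives (x, y) ≈ (20.7, -29.5).
Distances from that point to each station vs reported:
  K: calculated 130.1 vs reported 130.1 → residual 0.0 km
  L: calculated 96.0 vs reported 96.0 → residual 0.0 km
  M: calculated 98.4 vs reported 98.4 → residual 0.0 km
  N: calculated 127.3 vs reported 92.8 → residual 34.5 km
K, L, M are mutually consistent (residuals ≈ 0); N is off by 34.5 km.

N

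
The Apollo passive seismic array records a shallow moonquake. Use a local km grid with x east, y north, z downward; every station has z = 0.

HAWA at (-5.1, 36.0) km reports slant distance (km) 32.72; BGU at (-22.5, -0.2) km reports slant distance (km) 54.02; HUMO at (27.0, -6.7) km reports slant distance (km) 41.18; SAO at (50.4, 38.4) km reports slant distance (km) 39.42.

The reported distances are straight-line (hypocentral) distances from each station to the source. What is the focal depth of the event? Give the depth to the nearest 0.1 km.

Each station gives a sphere (x−x_i)² + (y−y_i)² + z² = d_i² (stations at z=0).
Subtracting the HAWA sphere from BGU and HUMO: z² cancels, leaving linear equations in x and y:
-34.8 x − 72.4 y = -2663.28
64.2 x − 85.4 y = -1173.31
Solving: x ≈ 18.700, y ≈ 27.797 km (keep extra digits for the depth step; rounded: 18.7, 27.8).
Then from the HAWA sphere: z² = 32.72² − (x + 5.1)² − (y − 36.0)² with x = 18.700, y = 27.797, so z ≈ 20.901 ≈ 20.9 km.

z ≈ 20.9 km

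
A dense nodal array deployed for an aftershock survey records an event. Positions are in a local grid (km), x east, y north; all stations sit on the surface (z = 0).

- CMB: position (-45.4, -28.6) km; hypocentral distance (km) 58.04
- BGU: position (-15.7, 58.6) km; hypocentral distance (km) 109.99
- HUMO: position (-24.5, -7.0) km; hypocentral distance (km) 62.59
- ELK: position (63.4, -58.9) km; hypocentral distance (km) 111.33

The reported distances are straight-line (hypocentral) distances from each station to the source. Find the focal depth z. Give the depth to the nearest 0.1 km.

Each station gives a sphere (x−x_i)² + (y−y_i)² + z² = d_i² (stations at z=0).
Subtracting the CMB sphere from BGU and HUMO: z² cancels, leaving linear equations in x and y:
59.4 x + 174.4 y = -7927.83
41.8 x + 43.2 y = -2778.74
Solving: x ≈ -30.088, y ≈ -35.210 km (keep extra digits for the depth step; rounded: -30.1, -35.2).
Then from the CMB sphere: z² = 58.04² − (x + 45.4)² − (y + 28.6)² with x = -30.088, y = -35.210, so z ≈ 55.592 ≈ 55.6 km.
Check against ELK (with the unrounded solution): distance 111.32 ≈ 111.33 km. ✓

z ≈ 55.6 km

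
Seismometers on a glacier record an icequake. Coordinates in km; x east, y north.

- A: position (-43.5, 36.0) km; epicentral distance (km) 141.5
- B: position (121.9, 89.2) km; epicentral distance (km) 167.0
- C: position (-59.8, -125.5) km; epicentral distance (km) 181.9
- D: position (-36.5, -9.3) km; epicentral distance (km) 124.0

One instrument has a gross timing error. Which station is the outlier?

Solve using three stations at a time. Using A, C, D (subtract circle equations pairwise → linear system) gives (x, y) ≈ (87.1, -18.3).
Distances from that point to each station vs reported:
  A: calculated 141.4 vs reported 141.5 → residual 0.1 km
  B: calculated 113.0 vs reported 167.0 → residual 54.0 km
  C: calculated 181.8 vs reported 181.9 → residual 0.1 km
  D: calculated 123.9 vs reported 124.0 → residual 0.1 km
A, C, D are mutually consistent (residuals ≈ 0); B is off by 54.0 km.

B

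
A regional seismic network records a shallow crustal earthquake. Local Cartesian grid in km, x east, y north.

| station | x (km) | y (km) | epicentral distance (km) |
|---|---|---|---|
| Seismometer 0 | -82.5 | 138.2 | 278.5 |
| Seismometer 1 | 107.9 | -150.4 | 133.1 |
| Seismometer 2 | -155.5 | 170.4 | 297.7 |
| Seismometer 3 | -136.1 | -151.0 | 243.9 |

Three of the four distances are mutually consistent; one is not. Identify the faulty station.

Seismometer 0

Solve using three stations at a time. Using Seismometer 1, Seismometer 2, Seismometer 3 (subtract circle equations pairwise → linear system) gives (x, y) ≈ (71.2, -22.5).
Distances from that point to each station vs reported:
  Seismometer 0: calculated 222.4 vs reported 278.5 → residual 56.1 km
  Seismometer 1: calculated 133.0 vs reported 133.1 → residual 0.1 km
  Seismometer 2: calculated 297.7 vs reported 297.7 → residual 0.0 km
  Seismometer 3: calculated 243.9 vs reported 243.9 → residual 0.0 km
Seismometer 1, Seismometer 2, Seismometer 3 are mutually consistent (residuals ≈ 0); Seismometer 0 is off by 56.1 km.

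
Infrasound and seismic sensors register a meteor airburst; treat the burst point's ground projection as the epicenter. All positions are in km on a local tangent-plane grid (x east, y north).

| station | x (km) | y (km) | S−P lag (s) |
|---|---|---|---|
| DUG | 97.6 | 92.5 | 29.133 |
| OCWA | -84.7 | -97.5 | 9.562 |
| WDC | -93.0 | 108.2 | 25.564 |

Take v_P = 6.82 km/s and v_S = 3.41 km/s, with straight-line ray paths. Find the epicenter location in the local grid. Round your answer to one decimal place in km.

Distance from S−P lag: d = Δt · v_P v_S / (v_P − v_S) = Δt · (6.82·3.41)/(6.82−3.41) ≈ 6.8200·Δt.
So d_DUG = 198.69, d_OCWA = 65.21, d_WDC = 174.35 km.
Circle about each station: (x − 97.6)² + (y − 92.5)² = 198.69²; (x + 84.7)² + (y + 97.5)² = 65.21²; (x + 93.0)² + (y − 108.2)² = 174.35².
Subtracting the DUG equation from the OCWA and WDC equations removes the quadratic terms:
-364.6 x − 380.0 y = 33823.70
-381.2 x + 31.4 y = 11354.02
Solving the 2×2 system: x ≈ -34.4, y ≈ -56.0 km.

-34.4 km east, -56.0 km north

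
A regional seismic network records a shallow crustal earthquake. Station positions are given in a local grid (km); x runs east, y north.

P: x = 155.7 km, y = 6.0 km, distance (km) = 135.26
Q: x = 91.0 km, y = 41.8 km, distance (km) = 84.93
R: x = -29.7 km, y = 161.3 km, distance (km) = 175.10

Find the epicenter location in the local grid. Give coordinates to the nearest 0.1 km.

21.0 km east, -6.3 km north

Circle about each station: (x − 155.7)² + (y − 6.0)² = 135.26²; (x − 91.0)² + (y − 41.8)² = 84.93²; (x + 29.7)² + (y − 161.3)² = 175.10².
Subtracting pairs of circle equations eliminates x²+y² and gives linear equations (the radical axes):
-129.4 x + 71.6 y = -3168.09
-370.8 x + 310.6 y = -9743.45
Solving the 2×2 system: x ≈ 21.0, y ≈ -6.3 km.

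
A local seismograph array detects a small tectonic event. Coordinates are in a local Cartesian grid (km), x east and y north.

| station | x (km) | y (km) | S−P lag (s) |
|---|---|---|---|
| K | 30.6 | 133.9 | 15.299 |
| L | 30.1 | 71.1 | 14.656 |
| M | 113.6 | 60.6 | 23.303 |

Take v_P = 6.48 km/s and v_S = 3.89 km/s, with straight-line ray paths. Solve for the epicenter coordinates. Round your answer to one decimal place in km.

x ≈ -111.4 km, y ≈ 89.1 km

Distance from S−P lag: d = Δt · v_P v_S / (v_P − v_S) = Δt · (6.48·3.89)/(6.48−3.89) ≈ 9.7325·Δt.
So d_K = 148.90, d_L = 142.64, d_M = 226.80 km.
Circle about each station: (x − 30.6)² + (y − 133.9)² = 148.90²; (x − 30.1)² + (y − 71.1)² = 142.64²; (x − 113.6)² + (y − 60.6)² = 226.80².
Subtracting the K equation from the L and M equations removes the quadratic terms:
-1.0 x − 125.6 y = -11079.31
166.0 x − 146.6 y = -31555.28
Solving the 2×2 system: x ≈ -111.4, y ≈ 89.1 km.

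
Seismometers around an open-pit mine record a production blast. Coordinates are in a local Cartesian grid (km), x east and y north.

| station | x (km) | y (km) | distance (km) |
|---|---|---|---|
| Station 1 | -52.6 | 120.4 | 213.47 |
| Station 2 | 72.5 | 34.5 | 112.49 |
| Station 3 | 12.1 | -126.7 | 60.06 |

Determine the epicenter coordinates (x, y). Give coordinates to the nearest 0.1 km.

Circle about each station: (x + 52.6)² + (y − 120.4)² = 213.47²; (x − 72.5)² + (y − 34.5)² = 112.49²; (x − 12.1)² + (y + 126.7)² = 60.06².
Subtracting pairs of circle equations eliminates x²+y² and gives linear equations (the radical axes):
250.2 x − 171.8 y = 22099.02
129.4 x − 494.2 y = 40898.62
Solving the 2×2 system: x ≈ 38.4, y ≈ -72.7 km.

(38.4, -72.7)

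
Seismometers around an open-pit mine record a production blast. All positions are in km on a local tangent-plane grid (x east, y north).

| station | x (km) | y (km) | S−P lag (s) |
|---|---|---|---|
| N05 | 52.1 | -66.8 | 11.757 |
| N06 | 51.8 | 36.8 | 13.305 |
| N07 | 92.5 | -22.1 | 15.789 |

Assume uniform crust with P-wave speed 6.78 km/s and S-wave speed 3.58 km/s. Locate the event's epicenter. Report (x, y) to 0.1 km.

Distance from S−P lag: d = Δt · v_P v_S / (v_P − v_S) = Δt · (6.78·3.58)/(6.78−3.58) ≈ 7.5851·Δt.
So d_N05 = 89.18, d_N06 = 100.92, d_N07 = 119.76 km.
Circle about each station: (x − 52.1)² + (y + 66.8)² = 89.18²; (x − 51.8)² + (y − 36.8)² = 100.92²; (x − 92.5)² + (y + 22.1)² = 119.76².
Subtracting the N05 equation from the N06 and N07 equations removes the quadratic terms:
-0.6 x + 207.2 y = -5370.94
80.8 x + 89.4 y = -4521.38
Solving the 2×2 system: x ≈ -27.2, y ≈ -26.0 km.
Check against N05 (with the unrounded x, y): √((x − 52.1)²+(y + 66.8)²) = 89.17 ≈ 89.18 km. ✓

(-27.2, -26.0)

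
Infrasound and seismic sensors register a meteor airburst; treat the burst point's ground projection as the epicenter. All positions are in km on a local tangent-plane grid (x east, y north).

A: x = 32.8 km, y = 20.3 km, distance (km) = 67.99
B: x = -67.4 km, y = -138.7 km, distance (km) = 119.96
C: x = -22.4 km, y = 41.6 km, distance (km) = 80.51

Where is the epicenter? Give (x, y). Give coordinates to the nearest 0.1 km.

-4.1 km east, -36.8 km north

Circle about each station: (x − 32.8)² + (y − 20.3)² = 67.99²; (x + 67.4)² + (y + 138.7)² = 119.96²; (x + 22.4)² + (y − 41.6)² = 80.51².
Subtracting the A equation from the B and C equations removes the quadratic terms:
-200.4 x − 318.0 y = 12524.76
-110.4 x + 42.6 y = -1114.83
Solving the 2×2 system: x ≈ -4.1, y ≈ -36.8 km.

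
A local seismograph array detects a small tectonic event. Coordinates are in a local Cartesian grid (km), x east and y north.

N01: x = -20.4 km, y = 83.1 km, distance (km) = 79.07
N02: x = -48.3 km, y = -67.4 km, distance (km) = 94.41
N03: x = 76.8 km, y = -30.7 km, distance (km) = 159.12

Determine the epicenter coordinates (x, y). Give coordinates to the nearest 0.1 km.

Circle about each station: (x + 20.4)² + (y − 83.1)² = 79.07²; (x + 48.3)² + (y + 67.4)² = 94.41²; (x − 76.8)² + (y + 30.7)² = 159.12².
Subtracting the N01 equation from the N02 and N03 equations removes the quadratic terms:
-55.8 x − 301.0 y = -3107.30
194.4 x − 227.6 y = -19548.15
Solving the 2×2 system: x ≈ -72.7, y ≈ 23.8 km.
Check against N01 (with the unrounded x, y): √((x + 20.4)²+(y − 83.1)²) = 79.06 ≈ 79.07 km. ✓

x ≈ -72.7 km, y ≈ 23.8 km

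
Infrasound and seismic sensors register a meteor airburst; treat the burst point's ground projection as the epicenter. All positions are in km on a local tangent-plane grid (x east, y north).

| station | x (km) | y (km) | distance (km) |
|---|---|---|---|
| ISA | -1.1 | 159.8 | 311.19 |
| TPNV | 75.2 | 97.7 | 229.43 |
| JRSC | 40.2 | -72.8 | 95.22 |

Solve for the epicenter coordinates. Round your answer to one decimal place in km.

Circle about each station: (x + 1.1)² + (y − 159.8)² = 311.19²; (x − 75.2)² + (y − 97.7)² = 229.43²; (x − 40.2)² + (y + 72.8)² = 95.22².
Subtracting the ISA equation from the TPNV and JRSC equations removes the quadratic terms:
152.6 x − 124.2 y = 33864.17
82.6 x − 465.2 y = 69151.00
Solving the 2×2 system: x ≈ 118.0, y ≈ -127.7 km.

x ≈ 118.0 km, y ≈ -127.7 km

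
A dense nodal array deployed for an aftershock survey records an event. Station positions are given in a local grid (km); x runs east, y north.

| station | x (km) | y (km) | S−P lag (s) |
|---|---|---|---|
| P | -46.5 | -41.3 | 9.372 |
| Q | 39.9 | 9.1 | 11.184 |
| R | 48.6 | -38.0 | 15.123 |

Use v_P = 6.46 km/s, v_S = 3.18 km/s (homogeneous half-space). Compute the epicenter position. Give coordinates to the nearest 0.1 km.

Distance from S−P lag: d = Δt · v_P v_S / (v_P − v_S) = Δt · (6.46·3.18)/(6.46−3.18) ≈ 6.2630·Δt.
So d_P = 58.70, d_Q = 70.05, d_R = 94.72 km.
Circle about each station: (x + 46.5)² + (y + 41.3)² = 58.70²; (x − 39.9)² + (y − 9.1)² = 70.05²; (x − 48.6)² + (y + 38.0)² = 94.72².
Subtracting the P equation from the Q and R equations removes the quadratic terms:
172.8 x + 100.8 y = -3654.43
190.2 x + 6.6 y = -5588.17
Solving the 2×2 system: x ≈ -29.9, y ≈ 15.0 km.
Check against P (with the unrounded x, y): √((x + 46.5)²+(y + 41.3)²) = 58.70 ≈ 58.70 km. ✓

x ≈ -29.9 km, y ≈ 15.0 km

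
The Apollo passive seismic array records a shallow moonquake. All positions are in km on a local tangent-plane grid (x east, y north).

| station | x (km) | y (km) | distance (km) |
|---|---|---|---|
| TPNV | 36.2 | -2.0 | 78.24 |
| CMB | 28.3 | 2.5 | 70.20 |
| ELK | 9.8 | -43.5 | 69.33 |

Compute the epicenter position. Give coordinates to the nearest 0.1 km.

Circle about each station: (x − 36.2)² + (y + 2.0)² = 78.24²; (x − 28.3)² + (y − 2.5)² = 70.20²; (x − 9.8)² + (y + 43.5)² = 69.33².
Subtracting pairs of circle equations eliminates x²+y² and gives linear equations (the radical axes):
-15.8 x + 9.0 y = 686.16
-52.8 x − 83.0 y = 1988.70
Solving the 2×2 system: x ≈ -41.9, y ≈ 2.7 km.

x ≈ -41.9 km, y ≈ 2.7 km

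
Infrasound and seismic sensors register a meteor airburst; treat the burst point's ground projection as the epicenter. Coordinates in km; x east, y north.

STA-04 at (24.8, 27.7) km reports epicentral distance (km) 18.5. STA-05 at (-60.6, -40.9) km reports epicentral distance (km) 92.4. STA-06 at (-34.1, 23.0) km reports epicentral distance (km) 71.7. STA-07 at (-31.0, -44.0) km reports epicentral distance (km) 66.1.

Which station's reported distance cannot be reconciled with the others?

STA-04

Solve using three stations at a time. Using STA-05, STA-06, STA-07 (subtract circle equations pairwise → linear system) gives (x, y) ≈ (27.6, -13.5).
Distances from that point to each station vs reported:
  STA-04: calculated 41.3 vs reported 18.5 → residual 22.8 km
  STA-05: calculated 92.4 vs reported 92.4 → residual 0.0 km
  STA-06: calculated 71.7 vs reported 71.7 → residual 0.0 km
  STA-07: calculated 66.1 vs reported 66.1 → residual 0.0 km
STA-05, STA-06, STA-07 are mutually consistent (residuals ≈ 0); STA-04 is off by 22.8 km.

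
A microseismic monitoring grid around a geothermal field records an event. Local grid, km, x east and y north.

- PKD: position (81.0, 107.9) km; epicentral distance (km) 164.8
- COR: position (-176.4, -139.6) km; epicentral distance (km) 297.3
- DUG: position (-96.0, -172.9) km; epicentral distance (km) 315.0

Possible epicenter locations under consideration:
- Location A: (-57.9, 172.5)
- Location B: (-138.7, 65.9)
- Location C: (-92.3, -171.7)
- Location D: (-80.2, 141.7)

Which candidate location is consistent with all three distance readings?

Location D

For each candidate, compare |candidate − station| to the reported distance:
Location A: residuals PKD 11.6, COR 36.5, DUG 32.5 → max 36.5 km
Location B: residuals PKD 58.9, COR 88.4, DUG 72.4 → max 88.4 km
Location C: residuals PKD 164.2, COR 207.3, DUG 311.1 → max 311.1 km
Location D: residuals PKD 0.1, COR 0.0, DUG 0.0 → max 0.1 km
Only Location D has all residuals ≈ 0.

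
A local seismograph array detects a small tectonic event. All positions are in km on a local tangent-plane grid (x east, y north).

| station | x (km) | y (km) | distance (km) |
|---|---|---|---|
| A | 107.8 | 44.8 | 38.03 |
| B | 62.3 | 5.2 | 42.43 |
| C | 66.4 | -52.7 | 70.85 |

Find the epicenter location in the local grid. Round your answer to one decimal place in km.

104.7 km east, 6.9 km north

Circle about each station: (x − 107.8)² + (y − 44.8)² = 38.03²; (x − 62.3)² + (y − 5.2)² = 42.43²; (x − 66.4)² + (y + 52.7)² = 70.85².
Subtracting pairs of circle equations eliminates x²+y² and gives linear equations (the radical axes):
-91.0 x − 79.2 y = -10073.57
-82.8 x − 195.0 y = -10015.07
Solving the 2×2 system: x ≈ 104.7, y ≈ 6.9 km.
Check against A (with the unrounded x, y): √((x − 107.8)²+(y − 44.8)²) = 38.02 ≈ 38.03 km. ✓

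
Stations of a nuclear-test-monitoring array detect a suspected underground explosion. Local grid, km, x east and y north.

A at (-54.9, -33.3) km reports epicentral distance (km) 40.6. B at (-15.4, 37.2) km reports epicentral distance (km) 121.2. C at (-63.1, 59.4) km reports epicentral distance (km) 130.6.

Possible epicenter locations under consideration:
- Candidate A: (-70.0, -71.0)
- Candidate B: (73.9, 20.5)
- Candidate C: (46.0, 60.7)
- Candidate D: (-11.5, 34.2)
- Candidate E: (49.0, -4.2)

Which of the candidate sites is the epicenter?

For each candidate, compare |candidate − station| to the reported distance:
Candidate A: residuals A 0.0, B 0.0, C 0.0 → max 0.0 km
Candidate B: residuals A 99.0, B 30.4, C 11.8 → max 99.0 km
Candidate C: residuals A 97.3, B 55.5, C 21.5 → max 97.3 km
Candidate D: residuals A 39.6, B 116.3, C 73.2 → max 116.3 km
Candidate E: residuals A 67.3, B 44.6, C 1.7 → max 67.3 km
Only Candidate A has all residuals ≈ 0.

Candidate A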